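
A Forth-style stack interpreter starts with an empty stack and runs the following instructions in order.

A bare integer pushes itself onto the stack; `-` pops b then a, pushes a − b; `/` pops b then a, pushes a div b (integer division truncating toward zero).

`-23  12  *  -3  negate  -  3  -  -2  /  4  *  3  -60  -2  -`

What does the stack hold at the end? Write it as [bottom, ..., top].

-23    -> [-23]
12     -> [-23, 12]
*      -> [-276]
-3     -> [-276, -3]
negate -> [-276, 3]
-      -> [-279]
3      -> [-279, 3]
-      -> [-282]
-2     -> [-282, -2]
/      -> [141]
4      -> [141, 4]
*      -> [564]
3      -> [564, 3]
-60    -> [564, 3, -60]
-2     -> [564, 3, -60, -2]
-      -> [564, 3, -58]

[564, 3, -58]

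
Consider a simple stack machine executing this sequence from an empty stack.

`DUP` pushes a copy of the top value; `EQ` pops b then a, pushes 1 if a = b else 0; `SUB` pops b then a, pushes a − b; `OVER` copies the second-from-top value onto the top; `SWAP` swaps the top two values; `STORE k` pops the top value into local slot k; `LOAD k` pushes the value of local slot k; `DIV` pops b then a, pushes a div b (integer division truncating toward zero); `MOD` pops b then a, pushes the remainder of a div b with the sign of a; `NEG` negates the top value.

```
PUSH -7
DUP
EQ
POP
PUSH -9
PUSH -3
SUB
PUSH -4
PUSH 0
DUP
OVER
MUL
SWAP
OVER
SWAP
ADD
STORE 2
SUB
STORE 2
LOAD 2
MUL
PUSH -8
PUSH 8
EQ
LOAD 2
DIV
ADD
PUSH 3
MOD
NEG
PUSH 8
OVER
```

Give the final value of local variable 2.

-4

PUSH -7 -> -7
DUP     -> -7 -7
EQ      -> 1
POP     -> (empty)
PUSH -9 -> -9
PUSH -3 -> -9 -3
SUB     -> -6
PUSH -4 -> -6 -4
PUSH 0  -> -6 -4 0
DUP     -> -6 -4 0 0
OVER    -> -6 -4 0 0 0
MUL     -> -6 -4 0 0
SWAP    -> -6 -4 0 0
OVER    -> -6 -4 0 0 0
SWAP    -> -6 -4 0 0 0
ADD     -> -6 -4 0 0
STORE 2 -> -6 -4 0
SUB     -> -6 -4
STORE 2 -> -6
LOAD 2  -> -6 -4
MUL     -> 24
PUSH -8 -> 24 -8
PUSH 8  -> 24 -8 8
EQ      -> 24 0
LOAD 2  -> 24 0 -4
DIV     -> 24 0
ADD     -> 24
PUSH 3  -> 24 3
MOD     -> 0
NEG     -> 0
PUSH 8  -> 0 8
OVER    -> 0 8 0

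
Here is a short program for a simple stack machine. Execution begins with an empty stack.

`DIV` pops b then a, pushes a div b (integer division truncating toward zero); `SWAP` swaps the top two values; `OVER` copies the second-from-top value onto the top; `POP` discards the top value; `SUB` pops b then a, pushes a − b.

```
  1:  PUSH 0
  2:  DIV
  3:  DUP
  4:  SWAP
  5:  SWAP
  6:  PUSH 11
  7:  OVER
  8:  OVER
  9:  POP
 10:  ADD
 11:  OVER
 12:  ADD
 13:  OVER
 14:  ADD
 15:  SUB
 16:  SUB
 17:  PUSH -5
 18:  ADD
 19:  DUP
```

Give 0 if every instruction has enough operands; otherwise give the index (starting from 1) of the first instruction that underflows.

2

PUSH 0 -> [0]
DIV  — needs 2 operands, stack has 1 → underflow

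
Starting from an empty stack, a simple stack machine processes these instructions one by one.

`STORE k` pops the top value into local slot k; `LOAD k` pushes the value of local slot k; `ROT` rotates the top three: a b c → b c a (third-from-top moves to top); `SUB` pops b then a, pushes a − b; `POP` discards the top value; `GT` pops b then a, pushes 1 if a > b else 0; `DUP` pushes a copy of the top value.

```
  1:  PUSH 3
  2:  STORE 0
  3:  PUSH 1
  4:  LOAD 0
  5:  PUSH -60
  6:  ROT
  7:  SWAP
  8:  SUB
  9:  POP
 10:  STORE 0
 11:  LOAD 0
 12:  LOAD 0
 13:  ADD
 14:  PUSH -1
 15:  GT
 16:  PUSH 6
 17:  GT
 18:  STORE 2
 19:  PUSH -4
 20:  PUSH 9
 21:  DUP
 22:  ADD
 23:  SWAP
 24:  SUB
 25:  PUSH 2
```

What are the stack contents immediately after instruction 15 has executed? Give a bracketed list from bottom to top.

[1]

PUSH 3    [3]
STORE 0   []
PUSH 1    [1]
LOAD 0    [1, 3]
PUSH -60  [1, 3, -60]
ROT       [3, -60, 1]
SWAP      [3, 1, -60]
SUB       [3, 61]
POP       [3]
STORE 0   []
LOAD 0    [3]
LOAD 0    [3, 3]
ADD       [6]
PUSH -1   [6, -1]
GT        [1]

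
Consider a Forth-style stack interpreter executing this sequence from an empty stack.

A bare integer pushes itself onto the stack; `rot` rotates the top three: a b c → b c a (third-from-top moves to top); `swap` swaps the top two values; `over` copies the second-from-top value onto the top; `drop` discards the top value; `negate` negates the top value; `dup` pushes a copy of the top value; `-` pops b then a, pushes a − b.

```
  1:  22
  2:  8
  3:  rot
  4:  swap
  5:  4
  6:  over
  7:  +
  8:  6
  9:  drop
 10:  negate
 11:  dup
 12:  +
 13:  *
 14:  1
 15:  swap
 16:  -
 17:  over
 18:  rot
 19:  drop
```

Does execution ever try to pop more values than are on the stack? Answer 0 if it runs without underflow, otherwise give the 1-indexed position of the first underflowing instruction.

3

22 → [22]
8  → [22, 8]
rot  — needs 3 operands, stack has 2 → underflow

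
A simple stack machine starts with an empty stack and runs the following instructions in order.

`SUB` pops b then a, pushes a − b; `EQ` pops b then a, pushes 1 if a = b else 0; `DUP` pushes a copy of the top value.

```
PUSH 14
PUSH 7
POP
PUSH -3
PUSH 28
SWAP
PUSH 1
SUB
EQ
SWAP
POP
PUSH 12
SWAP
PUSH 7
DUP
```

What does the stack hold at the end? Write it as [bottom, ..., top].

[12, 0, 7, 7]

PUSH 14 -> [14]
PUSH 7  -> [14, 7]
POP     -> [14]
PUSH -3 -> [14, -3]
PUSH 28 -> [14, -3, 28]
SWAP    -> [14, 28, -3]
PUSH 1  -> [14, 28, -3, 1]
SUB     -> [14, 28, -4]
EQ      -> [14, 0]
SWAP    -> [0, 14]
POP     -> [0]
PUSH 12 -> [0, 12]
SWAP    -> [12, 0]
PUSH 7  -> [12, 0, 7]
DUP     -> [12, 0, 7, 7]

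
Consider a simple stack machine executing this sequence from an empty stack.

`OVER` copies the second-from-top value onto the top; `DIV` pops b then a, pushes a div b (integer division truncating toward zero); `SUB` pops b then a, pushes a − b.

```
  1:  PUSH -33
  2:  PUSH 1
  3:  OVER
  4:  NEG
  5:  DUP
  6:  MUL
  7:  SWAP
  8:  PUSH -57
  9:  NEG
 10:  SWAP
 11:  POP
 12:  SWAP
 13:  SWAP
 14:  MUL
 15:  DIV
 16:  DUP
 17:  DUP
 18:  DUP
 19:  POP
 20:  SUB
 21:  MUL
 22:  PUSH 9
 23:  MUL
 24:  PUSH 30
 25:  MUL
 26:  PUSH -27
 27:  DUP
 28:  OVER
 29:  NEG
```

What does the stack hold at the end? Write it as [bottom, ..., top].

PUSH -33  [-33]
PUSH 1    [-33, 1]
OVER      [-33, 1, -33]
NEG       [-33, 1, 33]
DUP       [-33, 1, 33, 33]
MUL       [-33, 1, 1089]
SWAP      [-33, 1089, 1]
PUSH -57  [-33, 1089, 1, -57]
NEG       [-33, 1089, 1, 57]
SWAP      [-33, 1089, 57, 1]
POP       [-33, 1089, 57]
SWAP      [-33, 57, 1089]
SWAP      [-33, 1089, 57]
MUL       [-33, 62073]
DIV       [0]
DUP       [0, 0]
DUP       [0, 0, 0]
DUP       [0, 0, 0, 0]
POP       [0, 0, 0]
SUB       [0, 0]
MUL       [0]
PUSH 9    [0, 9]
MUL       [0]
PUSH 30   [0, 30]
MUL       [0]
PUSH -27  [0, -27]
DUP       [0, -27, -27]
OVER      [0, -27, -27, -27]
NEG       [0, -27, -27, 27]

[0, -27, -27, 27]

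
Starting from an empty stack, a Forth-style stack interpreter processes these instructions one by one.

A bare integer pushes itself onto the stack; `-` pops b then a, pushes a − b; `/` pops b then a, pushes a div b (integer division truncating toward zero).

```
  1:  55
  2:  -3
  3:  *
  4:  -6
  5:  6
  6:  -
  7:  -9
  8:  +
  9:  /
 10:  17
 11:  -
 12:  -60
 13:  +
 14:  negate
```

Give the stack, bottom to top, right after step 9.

55  [55]
-3  [55, -3]
*   [-165]
-6  [-165, -6]
6   [-165, -6, 6]
-   [-165, -12]
-9  [-165, -12, -9]
+   [-165, -21]
/   [7]

[7]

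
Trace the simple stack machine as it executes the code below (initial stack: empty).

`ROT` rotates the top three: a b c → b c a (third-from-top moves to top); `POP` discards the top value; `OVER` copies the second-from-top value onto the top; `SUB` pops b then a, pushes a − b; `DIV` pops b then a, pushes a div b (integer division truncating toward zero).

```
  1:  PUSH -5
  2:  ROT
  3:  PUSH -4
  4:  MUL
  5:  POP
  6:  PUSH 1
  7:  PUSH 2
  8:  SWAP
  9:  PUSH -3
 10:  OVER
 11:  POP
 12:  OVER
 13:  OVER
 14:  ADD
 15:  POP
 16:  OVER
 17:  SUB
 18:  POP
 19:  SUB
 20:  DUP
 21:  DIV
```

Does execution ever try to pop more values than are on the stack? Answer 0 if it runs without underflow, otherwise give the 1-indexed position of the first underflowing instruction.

2

PUSH -5 : -5
ROT  — needs 3 operands, stack has 1 → underflow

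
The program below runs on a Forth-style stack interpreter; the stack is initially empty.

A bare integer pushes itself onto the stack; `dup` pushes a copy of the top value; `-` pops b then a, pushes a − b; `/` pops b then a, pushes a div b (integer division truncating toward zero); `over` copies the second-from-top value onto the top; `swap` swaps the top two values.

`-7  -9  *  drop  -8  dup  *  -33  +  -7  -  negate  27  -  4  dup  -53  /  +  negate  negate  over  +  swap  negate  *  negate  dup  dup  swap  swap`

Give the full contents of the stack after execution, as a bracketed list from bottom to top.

-7     : [-7]
-9     : [-7, -9]
*      : [63]
drop   : []
-8     : [-8]
dup    : [-8, -8]
*      : [64]
-33    : [64, -33]
+      : [31]
-7     : [31, -7]
-      : [38]
negate : [-38]
27     : [-38, 27]
-      : [-65]
4      : [-65, 4]
dup    : [-65, 4, 4]
-53    : [-65, 4, 4, -53]
/      : [-65, 4, 0]
+      : [-65, 4]
negate : [-65, -4]
negate : [-65, 4]
over   : [-65, 4, -65]
+      : [-65, -61]
swap   : [-61, -65]
negate : [-61, 65]
*      : [-3965]
negate : [3965]
dup    : [3965, 3965]
dup    : [3965, 3965, 3965]
swap   : [3965, 3965, 3965]
swap   : [3965, 3965, 3965]

[3965, 3965, 3965]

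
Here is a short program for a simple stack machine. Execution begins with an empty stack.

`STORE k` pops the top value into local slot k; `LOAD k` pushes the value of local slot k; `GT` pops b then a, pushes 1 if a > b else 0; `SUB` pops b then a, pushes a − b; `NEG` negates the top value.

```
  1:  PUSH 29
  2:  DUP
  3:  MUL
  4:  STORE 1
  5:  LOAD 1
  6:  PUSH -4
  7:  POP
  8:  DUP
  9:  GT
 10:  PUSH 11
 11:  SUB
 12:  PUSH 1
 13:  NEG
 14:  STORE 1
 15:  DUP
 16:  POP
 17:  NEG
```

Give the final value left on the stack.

PUSH 29  [29]
DUP      [29, 29]
MUL      [841]
STORE 1  []
LOAD 1   [841]
PUSH -4  [841, -4]
POP      [841]
DUP      [841, 841]
GT       [0]
PUSH 11  [0, 11]
SUB      [-11]
PUSH 1   [-11, 1]
NEG      [-11, -1]
STORE 1  [-11]
DUP      [-11, -11]
POP      [-11]
NEG      [11]

11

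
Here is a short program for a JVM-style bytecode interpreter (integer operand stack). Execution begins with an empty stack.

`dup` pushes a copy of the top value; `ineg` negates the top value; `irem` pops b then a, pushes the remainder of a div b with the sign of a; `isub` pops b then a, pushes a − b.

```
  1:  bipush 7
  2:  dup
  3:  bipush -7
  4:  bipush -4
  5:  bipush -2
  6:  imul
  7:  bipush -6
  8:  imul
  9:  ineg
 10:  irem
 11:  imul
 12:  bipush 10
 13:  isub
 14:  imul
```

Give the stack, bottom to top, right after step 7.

bipush 7  -> 7
dup       -> 7 7
bipush -7 -> 7 7 -7
bipush -4 -> 7 7 -7 -4
bipush -2 -> 7 7 -7 -4 -2
imul      -> 7 7 -7 8
bipush -6 -> 7 7 -7 8 -6

[7, 7, -7, 8, -6]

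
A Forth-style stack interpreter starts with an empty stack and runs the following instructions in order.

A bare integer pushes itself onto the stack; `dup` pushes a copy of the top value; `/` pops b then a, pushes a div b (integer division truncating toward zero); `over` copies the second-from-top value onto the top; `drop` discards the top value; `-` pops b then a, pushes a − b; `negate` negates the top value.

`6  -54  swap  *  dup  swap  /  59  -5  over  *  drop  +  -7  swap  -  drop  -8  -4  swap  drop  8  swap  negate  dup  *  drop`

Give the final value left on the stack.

8

6      -> [6]
-54    -> [6, -54]
swap   -> [-54, 6]
*      -> [-324]
dup    -> [-324, -324]
swap   -> [-324, -324]
/      -> [1]
59     -> [1, 59]
-5     -> [1, 59, -5]
over   -> [1, 59, -5, 59]
*      -> [1, 59, -295]
drop   -> [1, 59]
+      -> [60]
-7     -> [60, -7]
swap   -> [-7, 60]
-      -> [-67]
drop   -> []
-8     -> [-8]
-4     -> [-8, -4]
swap   -> [-4, -8]
drop   -> [-4]
8      -> [-4, 8]
swap   -> [8, -4]
negate -> [8, 4]
dup    -> [8, 4, 4]
*      -> [8, 16]
drop   -> [8]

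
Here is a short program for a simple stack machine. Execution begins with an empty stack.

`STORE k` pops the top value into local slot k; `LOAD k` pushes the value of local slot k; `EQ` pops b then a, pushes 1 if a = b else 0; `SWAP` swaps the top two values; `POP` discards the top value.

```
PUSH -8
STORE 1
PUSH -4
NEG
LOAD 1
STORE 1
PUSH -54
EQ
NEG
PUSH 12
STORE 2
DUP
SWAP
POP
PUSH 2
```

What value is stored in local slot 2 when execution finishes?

PUSH -8  -> [-8]
STORE 1  -> []
PUSH -4  -> [-4]
NEG      -> [4]
LOAD 1   -> [4, -8]
STORE 1  -> [4]
PUSH -54 -> [4, -54]
EQ       -> [0]
NEG      -> [0]
PUSH 12  -> [0, 12]
STORE 2  -> [0]
DUP      -> [0, 0]
SWAP     -> [0, 0]
POP      -> [0]
PUSH 2   -> [0, 2]

12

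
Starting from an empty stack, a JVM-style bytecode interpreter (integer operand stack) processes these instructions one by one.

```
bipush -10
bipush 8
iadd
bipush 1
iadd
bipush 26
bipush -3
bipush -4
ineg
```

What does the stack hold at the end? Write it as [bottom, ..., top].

[-1, 26, -3, 4]

bipush -10 -> [-10]
bipush 8   -> [-10, 8]
iadd       -> [-2]
bipush 1   -> [-2, 1]
iadd       -> [-1]
bipush 26  -> [-1, 26]
bipush -3  -> [-1, 26, -3]
bipush -4  -> [-1, 26, -3, -4]
ineg       -> [-1, 26, -3, 4]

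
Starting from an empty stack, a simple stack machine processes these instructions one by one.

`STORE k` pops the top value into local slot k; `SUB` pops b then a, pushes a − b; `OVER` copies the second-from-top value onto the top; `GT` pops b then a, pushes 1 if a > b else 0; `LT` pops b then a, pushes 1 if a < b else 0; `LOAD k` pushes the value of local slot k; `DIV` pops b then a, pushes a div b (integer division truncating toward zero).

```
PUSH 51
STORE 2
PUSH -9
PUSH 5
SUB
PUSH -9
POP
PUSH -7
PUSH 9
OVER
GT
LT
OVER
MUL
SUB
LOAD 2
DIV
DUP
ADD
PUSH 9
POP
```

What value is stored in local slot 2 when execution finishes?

PUSH 51 -> 51
STORE 2 -> (empty)
PUSH -9 -> -9
PUSH 5  -> -9 5
SUB     -> -14
PUSH -9 -> -14 -9
POP     -> -14
PUSH -7 -> -14 -7
PUSH 9  -> -14 -7 9
OVER    -> -14 -7 9 -7
GT      -> -14 -7 1
LT      -> -14 1
OVER    -> -14 1 -14
MUL     -> -14 -14
SUB     -> 0
LOAD 2  -> 0 51
DIV     -> 0
DUP     -> 0 0
ADD     -> 0
PUSH 9  -> 0 9
POP     -> 0

51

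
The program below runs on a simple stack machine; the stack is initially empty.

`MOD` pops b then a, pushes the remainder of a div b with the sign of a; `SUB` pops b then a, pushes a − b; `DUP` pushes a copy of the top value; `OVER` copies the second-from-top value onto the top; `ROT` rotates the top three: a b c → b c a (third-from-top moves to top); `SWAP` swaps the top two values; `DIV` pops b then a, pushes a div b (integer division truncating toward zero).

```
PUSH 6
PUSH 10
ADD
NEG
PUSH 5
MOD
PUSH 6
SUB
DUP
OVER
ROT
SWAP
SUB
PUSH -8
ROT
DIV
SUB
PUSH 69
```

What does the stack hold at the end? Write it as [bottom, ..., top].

[-1, 69]

PUSH 6   6
PUSH 10  6 10
ADD      16
NEG      -16
PUSH 5   -16 5
MOD      -1
PUSH 6   -1 6
SUB      -7
DUP      -7 -7
OVER     -7 -7 -7
ROT      -7 -7 -7
SWAP     -7 -7 -7
SUB      -7 0
PUSH -8  -7 0 -8
ROT      0 -8 -7
DIV      0 1
SUB      -1
PUSH 69  -1 69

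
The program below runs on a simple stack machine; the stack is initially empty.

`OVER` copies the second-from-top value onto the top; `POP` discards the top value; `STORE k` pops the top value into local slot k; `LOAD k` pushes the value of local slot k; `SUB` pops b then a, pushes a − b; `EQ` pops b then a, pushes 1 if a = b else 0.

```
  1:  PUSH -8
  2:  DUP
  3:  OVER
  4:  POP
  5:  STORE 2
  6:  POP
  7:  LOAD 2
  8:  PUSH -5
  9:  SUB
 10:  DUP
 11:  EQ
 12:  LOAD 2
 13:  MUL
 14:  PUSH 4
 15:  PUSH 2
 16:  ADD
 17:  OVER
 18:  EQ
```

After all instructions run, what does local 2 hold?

-8

PUSH -8 → [-8]
DUP     → [-8, -8]
OVER    → [-8, -8, -8]
POP     → [-8, -8]
STORE 2 → [-8]
POP     → []
LOAD 2  → [-8]
PUSH -5 → [-8, -5]
SUB     → [-3]
DUP     → [-3, -3]
EQ      → [1]
LOAD 2  → [1, -8]
MUL     → [-8]
PUSH 4  → [-8, 4]
PUSH 2  → [-8, 4, 2]
ADD     → [-8, 6]
OVER    → [-8, 6, -8]
EQ      → [-8, 0]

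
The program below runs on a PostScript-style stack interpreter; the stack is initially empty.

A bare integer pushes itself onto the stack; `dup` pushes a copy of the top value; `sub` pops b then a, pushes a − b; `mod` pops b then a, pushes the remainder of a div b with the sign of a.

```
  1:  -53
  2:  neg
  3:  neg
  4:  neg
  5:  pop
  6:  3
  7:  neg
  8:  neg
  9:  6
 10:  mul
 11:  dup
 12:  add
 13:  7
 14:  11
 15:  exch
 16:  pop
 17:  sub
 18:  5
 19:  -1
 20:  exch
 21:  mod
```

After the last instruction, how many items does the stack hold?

-53  → -53
neg  → 53
neg  → -53
neg  → 53
pop  → (empty)
3    → 3
neg  → -3
neg  → 3
6    → 3 6
mul  → 18
dup  → 18 18
add  → 36
7    → 36 7
11   → 36 7 11
exch → 36 11 7
pop  → 36 11
sub  → 25
5    → 25 5
-1   → 25 5 -1
exch → 25 -1 5
mod  → 25 -1

2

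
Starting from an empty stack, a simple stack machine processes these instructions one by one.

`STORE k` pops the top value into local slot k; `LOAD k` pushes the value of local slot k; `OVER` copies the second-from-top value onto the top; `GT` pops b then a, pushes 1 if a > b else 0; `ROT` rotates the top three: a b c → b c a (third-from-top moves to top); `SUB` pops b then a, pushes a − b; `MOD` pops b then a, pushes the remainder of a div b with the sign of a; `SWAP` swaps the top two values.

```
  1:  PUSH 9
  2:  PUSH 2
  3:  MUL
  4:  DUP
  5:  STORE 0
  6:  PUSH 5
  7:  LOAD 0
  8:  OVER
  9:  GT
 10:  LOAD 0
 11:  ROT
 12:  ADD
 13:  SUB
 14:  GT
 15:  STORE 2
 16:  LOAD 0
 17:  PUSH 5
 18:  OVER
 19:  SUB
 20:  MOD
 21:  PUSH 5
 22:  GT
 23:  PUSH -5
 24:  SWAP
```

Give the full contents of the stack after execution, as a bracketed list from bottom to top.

PUSH 9   9
PUSH 2   9 2
MUL      18
DUP      18 18
STORE 0  18
PUSH 5   18 5
LOAD 0   18 5 18
OVER     18 5 18 5
GT       18 5 1
LOAD 0   18 5 1 18
ROT      18 1 18 5
ADD      18 1 23
SUB      18 -22
GT       1
STORE 2  (empty)
LOAD 0   18
PUSH 5   18 5
OVER     18 5 18
SUB      18 -13
MOD      5
PUSH 5   5 5
GT       0
PUSH -5  0 -5
SWAP     -5 0

[-5, 0]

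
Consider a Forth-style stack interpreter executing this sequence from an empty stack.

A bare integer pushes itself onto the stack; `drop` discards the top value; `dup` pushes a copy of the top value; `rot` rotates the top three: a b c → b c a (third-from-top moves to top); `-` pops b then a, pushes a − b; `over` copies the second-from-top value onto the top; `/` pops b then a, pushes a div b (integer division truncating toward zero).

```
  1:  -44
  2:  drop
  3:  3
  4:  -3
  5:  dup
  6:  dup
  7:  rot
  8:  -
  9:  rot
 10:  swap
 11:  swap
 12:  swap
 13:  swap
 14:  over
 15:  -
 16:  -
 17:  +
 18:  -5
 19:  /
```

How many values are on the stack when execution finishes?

-44   -44
drop  (empty)
3     3
-3    3 -3
dup   3 -3 -3
dup   3 -3 -3 -3
rot   3 -3 -3 -3
-     3 -3 0
rot   -3 0 3
swap  -3 3 0
swap  -3 0 3
swap  -3 3 0
swap  -3 0 3
over  -3 0 3 0
-     -3 0 3
-     -3 -3
+     -6
-5    -6 -5
/     1

1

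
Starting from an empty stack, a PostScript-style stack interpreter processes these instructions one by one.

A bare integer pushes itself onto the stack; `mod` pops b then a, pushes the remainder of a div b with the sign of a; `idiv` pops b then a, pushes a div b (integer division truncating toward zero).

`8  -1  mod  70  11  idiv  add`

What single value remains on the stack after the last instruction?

6

8    → 8
-1   → 8 -1
mod  → 0
70   → 0 70
11   → 0 70 11
idiv → 0 6
add  → 6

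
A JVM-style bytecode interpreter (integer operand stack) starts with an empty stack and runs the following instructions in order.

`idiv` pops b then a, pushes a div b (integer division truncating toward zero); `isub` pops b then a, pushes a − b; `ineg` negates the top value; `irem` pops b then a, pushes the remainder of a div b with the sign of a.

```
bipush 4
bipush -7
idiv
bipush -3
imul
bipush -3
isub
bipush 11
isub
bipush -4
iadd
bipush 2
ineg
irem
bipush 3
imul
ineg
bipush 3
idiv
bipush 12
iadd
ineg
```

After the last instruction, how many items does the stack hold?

1

bipush 4   [4]
bipush -7  [4, -7]
idiv       [0]
bipush -3  [0, -3]
imul       [0]
bipush -3  [0, -3]
isub       [3]
bipush 11  [3, 11]
isub       [-8]
bipush -4  [-8, -4]
iadd       [-12]
bipush 2   [-12, 2]
ineg       [-12, -2]
irem       [0]
bipush 3   [0, 3]
imul       [0]
ineg       [0]
bipush 3   [0, 3]
idiv       [0]
bipush 12  [0, 12]
iadd       [12]
ineg       [-12]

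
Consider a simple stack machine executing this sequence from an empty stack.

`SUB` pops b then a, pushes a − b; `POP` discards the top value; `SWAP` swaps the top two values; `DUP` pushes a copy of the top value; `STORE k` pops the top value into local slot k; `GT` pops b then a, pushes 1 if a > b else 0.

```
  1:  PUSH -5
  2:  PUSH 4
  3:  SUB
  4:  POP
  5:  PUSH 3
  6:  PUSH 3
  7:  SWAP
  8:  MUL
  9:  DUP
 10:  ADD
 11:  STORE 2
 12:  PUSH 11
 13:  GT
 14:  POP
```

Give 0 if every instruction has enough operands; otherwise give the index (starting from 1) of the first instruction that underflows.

PUSH -5 → [-5]
PUSH 4  → [-5, 4]
SUB     → [-9]
POP     → []
PUSH 3  → [3]
PUSH 3  → [3, 3]
SWAP    → [3, 3]
MUL     → [9]
DUP     → [9, 9]
ADD     → [18]
STORE 2 → []
PUSH 11 → [11]
GT  — needs 2 operands, stack has 1 → underflow

13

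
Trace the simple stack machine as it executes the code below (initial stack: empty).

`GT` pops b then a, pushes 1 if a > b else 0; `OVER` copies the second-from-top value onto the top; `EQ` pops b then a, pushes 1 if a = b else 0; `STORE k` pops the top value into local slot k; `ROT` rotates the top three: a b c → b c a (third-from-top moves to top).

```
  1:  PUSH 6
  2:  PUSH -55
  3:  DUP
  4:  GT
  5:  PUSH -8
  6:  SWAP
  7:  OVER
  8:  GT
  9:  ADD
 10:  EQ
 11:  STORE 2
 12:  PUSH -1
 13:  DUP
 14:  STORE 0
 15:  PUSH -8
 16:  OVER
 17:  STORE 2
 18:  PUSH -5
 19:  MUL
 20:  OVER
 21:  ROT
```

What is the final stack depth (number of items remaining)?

3

PUSH 6   → [6]
PUSH -55 → [6, -55]
DUP      → [6, -55, -55]
GT       → [6, 0]
PUSH -8  → [6, 0, -8]
SWAP     → [6, -8, 0]
OVER     → [6, -8, 0, -8]
GT       → [6, -8, 1]
ADD      → [6, -7]
EQ       → [0]
STORE 2  → []
PUSH -1  → [-1]
DUP      → [-1, -1]
STORE 0  → [-1]
PUSH -8  → [-1, -8]
OVER     → [-1, -8, -1]
STORE 2  → [-1, -8]
PUSH -5  → [-1, -8, -5]
MUL      → [-1, 40]
OVER     → [-1, 40, -1]
ROT      → [40, -1, -1]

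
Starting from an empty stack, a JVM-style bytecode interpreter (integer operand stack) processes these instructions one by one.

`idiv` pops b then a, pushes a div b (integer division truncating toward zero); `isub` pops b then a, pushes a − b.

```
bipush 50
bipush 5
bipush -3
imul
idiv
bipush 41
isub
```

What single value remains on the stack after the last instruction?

bipush 50 -> [50]
bipush 5  -> [50, 5]
bipush -3 -> [50, 5, -3]
imul      -> [50, -15]
idiv      -> [-3]
bipush 41 -> [-3, 41]
isub      -> [-44]

-44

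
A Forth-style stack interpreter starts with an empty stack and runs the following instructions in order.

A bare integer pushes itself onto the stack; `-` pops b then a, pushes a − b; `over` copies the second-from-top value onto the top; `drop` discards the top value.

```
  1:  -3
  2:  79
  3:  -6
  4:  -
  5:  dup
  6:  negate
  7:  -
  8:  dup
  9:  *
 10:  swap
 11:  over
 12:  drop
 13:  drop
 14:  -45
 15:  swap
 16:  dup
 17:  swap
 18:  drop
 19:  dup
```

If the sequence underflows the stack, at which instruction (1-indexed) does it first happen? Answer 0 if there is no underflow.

-3     -> -3
79     -> -3 79
-6     -> -3 79 -6
-      -> -3 85
dup    -> -3 85 85
negate -> -3 85 -85
-      -> -3 170
dup    -> -3 170 170
*      -> -3 28900
swap   -> 28900 -3
over   -> 28900 -3 28900
drop   -> 28900 -3
drop   -> 28900
-45    -> 28900 -45
swap   -> -45 28900
dup    -> -45 28900 28900
swap   -> -45 28900 28900
drop   -> -45 28900
dup    -> -45 28900 28900

0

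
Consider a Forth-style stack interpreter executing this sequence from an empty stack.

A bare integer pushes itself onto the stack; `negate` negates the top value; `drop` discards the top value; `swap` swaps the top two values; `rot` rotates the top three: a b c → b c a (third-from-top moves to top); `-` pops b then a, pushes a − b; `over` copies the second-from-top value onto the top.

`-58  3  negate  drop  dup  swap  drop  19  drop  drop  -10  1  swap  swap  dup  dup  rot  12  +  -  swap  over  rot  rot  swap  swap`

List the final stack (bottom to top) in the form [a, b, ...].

-58    -> [-58]
3      -> [-58, 3]
negate -> [-58, -3]
drop   -> [-58]
dup    -> [-58, -58]
swap   -> [-58, -58]
drop   -> [-58]
19     -> [-58, 19]
drop   -> [-58]
drop   -> []
-10    -> [-10]
1      -> [-10, 1]
swap   -> [1, -10]
swap   -> [-10, 1]
dup    -> [-10, 1, 1]
dup    -> [-10, 1, 1, 1]
rot    -> [-10, 1, 1, 1]
12     -> [-10, 1, 1, 1, 12]
+      -> [-10, 1, 1, 13]
-      -> [-10, 1, -12]
swap   -> [-10, -12, 1]
over   -> [-10, -12, 1, -12]
rot    -> [-10, 1, -12, -12]
rot    -> [-10, -12, -12, 1]
swap   -> [-10, -12, 1, -12]
swap   -> [-10, -12, -12, 1]

[-10, -12, -12, 1]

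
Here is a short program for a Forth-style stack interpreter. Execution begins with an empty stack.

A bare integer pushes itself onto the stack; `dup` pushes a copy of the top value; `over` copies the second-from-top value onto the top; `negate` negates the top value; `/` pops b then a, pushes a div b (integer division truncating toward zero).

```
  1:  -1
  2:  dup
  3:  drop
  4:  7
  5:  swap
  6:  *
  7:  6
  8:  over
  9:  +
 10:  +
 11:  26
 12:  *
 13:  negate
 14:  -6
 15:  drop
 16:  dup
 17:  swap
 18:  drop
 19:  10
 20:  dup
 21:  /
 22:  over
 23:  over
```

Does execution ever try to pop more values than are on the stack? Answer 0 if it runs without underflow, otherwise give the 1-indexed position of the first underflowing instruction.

0

-1      [-1]
dup     [-1, -1]
drop    [-1]
7       [-1, 7]
swap    [7, -1]
*       [-7]
6       [-7, 6]
over    [-7, 6, -7]
+       [-7, -1]
+       [-8]
26      [-8, 26]
*       [-208]
negate  [208]
-6      [208, -6]
drop    [208]
dup     [208, 208]
swap    [208, 208]
drop    [208]
10      [208, 10]
dup     [208, 10, 10]
/       [208, 1]
over    [208, 1, 208]
over    [208, 1, 208, 1]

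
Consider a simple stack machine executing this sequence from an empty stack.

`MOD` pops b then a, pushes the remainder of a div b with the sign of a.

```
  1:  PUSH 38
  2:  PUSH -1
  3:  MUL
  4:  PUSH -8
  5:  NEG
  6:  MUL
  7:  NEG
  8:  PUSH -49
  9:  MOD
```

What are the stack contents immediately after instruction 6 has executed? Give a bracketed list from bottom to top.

[-304]

PUSH 38 → [38]
PUSH -1 → [38, -1]
MUL     → [-38]
PUSH -8 → [-38, -8]
NEG     → [-38, 8]
MUL     → [-304]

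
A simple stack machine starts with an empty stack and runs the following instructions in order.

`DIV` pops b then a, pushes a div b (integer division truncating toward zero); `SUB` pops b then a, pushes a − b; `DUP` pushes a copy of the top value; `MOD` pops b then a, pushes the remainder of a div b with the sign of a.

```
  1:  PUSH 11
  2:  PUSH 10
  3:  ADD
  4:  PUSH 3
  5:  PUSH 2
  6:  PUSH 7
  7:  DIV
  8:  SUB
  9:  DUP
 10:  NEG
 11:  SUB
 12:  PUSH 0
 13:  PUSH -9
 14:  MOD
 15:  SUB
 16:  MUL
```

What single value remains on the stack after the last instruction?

126

PUSH 11 -> 11
PUSH 10 -> 11 10
ADD     -> 21
PUSH 3  -> 21 3
PUSH 2  -> 21 3 2
PUSH 7  -> 21 3 2 7
DIV     -> 21 3 0
SUB     -> 21 3
DUP     -> 21 3 3
NEG     -> 21 3 -3
SUB     -> 21 6
PUSH 0  -> 21 6 0
PUSH -9 -> 21 6 0 -9
MOD     -> 21 6 0
SUB     -> 21 6
MUL     -> 126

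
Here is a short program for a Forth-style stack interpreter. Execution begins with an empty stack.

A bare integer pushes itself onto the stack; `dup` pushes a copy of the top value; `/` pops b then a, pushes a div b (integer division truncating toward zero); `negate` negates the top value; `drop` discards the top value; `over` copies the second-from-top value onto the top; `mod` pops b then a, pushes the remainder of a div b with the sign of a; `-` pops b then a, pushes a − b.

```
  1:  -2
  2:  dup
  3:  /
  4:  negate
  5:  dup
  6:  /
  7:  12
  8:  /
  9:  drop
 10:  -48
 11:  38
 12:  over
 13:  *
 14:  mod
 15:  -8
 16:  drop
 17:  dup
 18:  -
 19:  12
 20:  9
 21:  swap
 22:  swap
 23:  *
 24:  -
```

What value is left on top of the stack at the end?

-2     : [-2]
dup    : [-2, -2]
/      : [1]
negate : [-1]
dup    : [-1, -1]
/      : [1]
12     : [1, 12]
/      : [0]
drop   : []
-48    : [-48]
38     : [-48, 38]
over   : [-48, 38, -48]
*      : [-48, -1824]
mod    : [-48]
-8     : [-48, -8]
drop   : [-48]
dup    : [-48, -48]
-      : [0]
12     : [0, 12]
9      : [0, 12, 9]
swap   : [0, 9, 12]
swap   : [0, 12, 9]
*      : [0, 108]
-      : [-108]

-108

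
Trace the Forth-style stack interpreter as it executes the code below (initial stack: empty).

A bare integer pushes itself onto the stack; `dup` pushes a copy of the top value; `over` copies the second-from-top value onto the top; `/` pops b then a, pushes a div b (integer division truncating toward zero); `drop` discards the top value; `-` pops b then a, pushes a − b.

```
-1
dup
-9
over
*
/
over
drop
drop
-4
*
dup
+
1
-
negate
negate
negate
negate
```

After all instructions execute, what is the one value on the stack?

-1     : [-1]
dup    : [-1, -1]
-9     : [-1, -1, -9]
over   : [-1, -1, -9, -1]
*      : [-1, -1, 9]
/      : [-1, 0]
over   : [-1, 0, -1]
drop   : [-1, 0]
drop   : [-1]
-4     : [-1, -4]
*      : [4]
dup    : [4, 4]
+      : [8]
1      : [8, 1]
-      : [7]
negate : [-7]
negate : [7]
negate : [-7]
negate : [7]

7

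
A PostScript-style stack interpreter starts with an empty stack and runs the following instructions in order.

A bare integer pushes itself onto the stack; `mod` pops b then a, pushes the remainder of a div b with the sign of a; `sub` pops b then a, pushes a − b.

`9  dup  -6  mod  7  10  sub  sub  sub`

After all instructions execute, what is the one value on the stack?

9   -> 9
dup -> 9 9
-6  -> 9 9 -6
mod -> 9 3
7   -> 9 3 7
10  -> 9 3 7 10
sub -> 9 3 -3
sub -> 9 6
sub -> 3

3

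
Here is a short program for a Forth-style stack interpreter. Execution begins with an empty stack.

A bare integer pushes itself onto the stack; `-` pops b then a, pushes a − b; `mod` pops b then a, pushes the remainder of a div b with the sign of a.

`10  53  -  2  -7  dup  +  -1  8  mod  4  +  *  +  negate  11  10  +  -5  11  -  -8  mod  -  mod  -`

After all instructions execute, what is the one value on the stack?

10     → [10]
53     → [10, 53]
-      → [-43]
2      → [-43, 2]
-7     → [-43, 2, -7]
dup    → [-43, 2, -7, -7]
+      → [-43, 2, -14]
-1     → [-43, 2, -14, -1]
8      → [-43, 2, -14, -1, 8]
mod    → [-43, 2, -14, -1]
4      → [-43, 2, -14, -1, 4]
+      → [-43, 2, -14, 3]
*      → [-43, 2, -42]
+      → [-43, -40]
negate → [-43, 40]
11     → [-43, 40, 11]
10     → [-43, 40, 11, 10]
+      → [-43, 40, 21]
-5     → [-43, 40, 21, -5]
11     → [-43, 40, 21, -5, 11]
-      → [-43, 40, 21, -16]
-8     → [-43, 40, 21, -16, -8]
mod    → [-43, 40, 21, 0]
-      → [-43, 40, 21]
mod    → [-43, 19]
-      → [-62]

-62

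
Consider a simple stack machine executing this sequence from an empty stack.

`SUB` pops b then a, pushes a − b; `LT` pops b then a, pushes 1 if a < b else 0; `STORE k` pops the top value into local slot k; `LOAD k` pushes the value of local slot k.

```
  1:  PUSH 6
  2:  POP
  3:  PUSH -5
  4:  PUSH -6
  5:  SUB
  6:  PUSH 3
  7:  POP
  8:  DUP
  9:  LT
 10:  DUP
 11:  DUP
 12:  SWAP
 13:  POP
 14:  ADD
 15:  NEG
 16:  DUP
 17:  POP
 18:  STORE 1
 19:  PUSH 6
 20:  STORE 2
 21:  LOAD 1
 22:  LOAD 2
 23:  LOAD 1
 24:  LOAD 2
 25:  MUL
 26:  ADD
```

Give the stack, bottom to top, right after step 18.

PUSH 6  -> [6]
POP     -> []
PUSH -5 -> [-5]
PUSH -6 -> [-5, -6]
SUB     -> [1]
PUSH 3  -> [1, 3]
POP     -> [1]
DUP     -> [1, 1]
LT      -> [0]
DUP     -> [0, 0]
DUP     -> [0, 0, 0]
SWAP    -> [0, 0, 0]
POP     -> [0, 0]
ADD     -> [0]
NEG     -> [0]
DUP     -> [0, 0]
POP     -> [0]
STORE 1 -> []

[]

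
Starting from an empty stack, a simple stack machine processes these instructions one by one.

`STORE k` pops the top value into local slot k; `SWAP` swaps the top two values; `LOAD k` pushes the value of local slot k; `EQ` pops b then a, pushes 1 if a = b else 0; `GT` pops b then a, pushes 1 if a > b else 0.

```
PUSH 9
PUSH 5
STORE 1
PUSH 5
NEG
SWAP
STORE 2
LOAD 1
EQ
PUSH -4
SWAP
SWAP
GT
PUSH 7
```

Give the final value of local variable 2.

9

PUSH 9  → [9]
PUSH 5  → [9, 5]
STORE 1 → [9]
PUSH 5  → [9, 5]
NEG     → [9, -5]
SWAP    → [-5, 9]
STORE 2 → [-5]
LOAD 1  → [-5, 5]
EQ      → [0]
PUSH -4 → [0, -4]
SWAP    → [-4, 0]
SWAP    → [0, -4]
GT      → [1]
PUSH 7  → [1, 7]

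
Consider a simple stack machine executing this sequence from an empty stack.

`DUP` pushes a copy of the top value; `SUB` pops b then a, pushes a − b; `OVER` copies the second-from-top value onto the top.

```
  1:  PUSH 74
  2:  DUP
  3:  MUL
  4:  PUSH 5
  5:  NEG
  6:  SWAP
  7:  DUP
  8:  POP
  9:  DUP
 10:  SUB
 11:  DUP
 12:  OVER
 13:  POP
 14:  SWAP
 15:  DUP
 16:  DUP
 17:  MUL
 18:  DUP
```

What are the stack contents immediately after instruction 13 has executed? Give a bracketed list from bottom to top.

[-5, 0, 0]

PUSH 74 -> 74
DUP     -> 74 74
MUL     -> 5476
PUSH 5  -> 5476 5
NEG     -> 5476 -5
SWAP    -> -5 5476
DUP     -> -5 5476 5476
POP     -> -5 5476
DUP     -> -5 5476 5476
SUB     -> -5 0
DUP     -> -5 0 0
OVER    -> -5 0 0 0
POP     -> -5 0 0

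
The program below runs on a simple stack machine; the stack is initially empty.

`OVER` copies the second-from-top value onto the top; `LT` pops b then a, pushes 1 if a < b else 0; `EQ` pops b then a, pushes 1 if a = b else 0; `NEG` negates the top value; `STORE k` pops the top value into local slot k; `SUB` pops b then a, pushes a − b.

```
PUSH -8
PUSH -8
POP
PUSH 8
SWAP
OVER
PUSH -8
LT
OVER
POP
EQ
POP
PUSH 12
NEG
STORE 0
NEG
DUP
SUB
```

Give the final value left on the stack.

0

PUSH -8 → -8
PUSH -8 → -8 -8
POP     → -8
PUSH 8  → -8 8
SWAP    → 8 -8
OVER    → 8 -8 8
PUSH -8 → 8 -8 8 -8
LT      → 8 -8 0
OVER    → 8 -8 0 -8
POP     → 8 -8 0
EQ      → 8 0
POP     → 8
PUSH 12 → 8 12
NEG     → 8 -12
STORE 0 → 8
NEG     → -8
DUP     → -8 -8
SUB     → 0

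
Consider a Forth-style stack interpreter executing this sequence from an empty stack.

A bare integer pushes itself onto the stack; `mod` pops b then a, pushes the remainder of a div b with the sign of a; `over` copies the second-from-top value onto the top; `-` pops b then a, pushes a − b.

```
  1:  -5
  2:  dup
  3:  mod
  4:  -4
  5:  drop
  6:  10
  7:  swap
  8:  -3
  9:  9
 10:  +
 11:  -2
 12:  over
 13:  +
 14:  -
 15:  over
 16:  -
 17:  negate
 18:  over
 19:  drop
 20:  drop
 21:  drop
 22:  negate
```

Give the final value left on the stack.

-10

-5     → -5
dup    → -5 -5
mod    → 0
-4     → 0 -4
drop   → 0
10     → 0 10
swap   → 10 0
-3     → 10 0 -3
9      → 10 0 -3 9
+      → 10 0 6
-2     → 10 0 6 -2
over   → 10 0 6 -2 6
+      → 10 0 6 4
-      → 10 0 2
over   → 10 0 2 0
-      → 10 0 2
negate → 10 0 -2
over   → 10 0 -2 0
drop   → 10 0 -2
drop   → 10 0
drop   → 10
negate → -10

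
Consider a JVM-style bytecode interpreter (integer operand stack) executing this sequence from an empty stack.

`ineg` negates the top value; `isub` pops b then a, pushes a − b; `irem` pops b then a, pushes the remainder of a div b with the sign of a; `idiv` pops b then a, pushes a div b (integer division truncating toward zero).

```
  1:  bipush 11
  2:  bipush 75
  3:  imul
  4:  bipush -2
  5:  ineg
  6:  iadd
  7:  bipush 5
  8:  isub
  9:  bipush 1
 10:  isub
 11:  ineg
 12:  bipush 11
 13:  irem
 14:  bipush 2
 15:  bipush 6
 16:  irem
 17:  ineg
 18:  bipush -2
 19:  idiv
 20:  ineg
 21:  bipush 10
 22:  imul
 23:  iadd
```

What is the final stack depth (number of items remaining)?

1

bipush 11 -> 11
bipush 75 -> 11 75
imul      -> 825
bipush -2 -> 825 -2
ineg      -> 825 2
iadd      -> 827
bipush 5  -> 827 5
isub      -> 822
bipush 1  -> 822 1
isub      -> 821
ineg      -> -821
bipush 11 -> -821 11
irem      -> -7
bipush 2  -> -7 2
bipush 6  -> -7 2 6
irem      -> -7 2
ineg      -> -7 -2
bipush -2 -> -7 -2 -2
idiv      -> -7 1
ineg      -> -7 -1
bipush 10 -> -7 -1 10
imul      -> -7 -10
iadd      -> -17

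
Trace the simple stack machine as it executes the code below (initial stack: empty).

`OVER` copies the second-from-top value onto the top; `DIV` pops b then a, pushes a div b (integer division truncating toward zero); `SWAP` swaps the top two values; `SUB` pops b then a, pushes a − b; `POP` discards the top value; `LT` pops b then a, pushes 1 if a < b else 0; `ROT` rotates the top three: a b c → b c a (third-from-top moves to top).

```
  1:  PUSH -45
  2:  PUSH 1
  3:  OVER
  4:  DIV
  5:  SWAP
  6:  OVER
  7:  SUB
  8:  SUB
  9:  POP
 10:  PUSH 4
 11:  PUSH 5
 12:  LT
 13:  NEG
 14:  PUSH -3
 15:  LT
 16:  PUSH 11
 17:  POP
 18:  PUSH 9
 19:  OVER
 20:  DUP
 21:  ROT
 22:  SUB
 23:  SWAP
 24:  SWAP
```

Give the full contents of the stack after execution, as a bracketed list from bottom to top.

[0, 0, -9]

PUSH -45 : [-45]
PUSH 1   : [-45, 1]
OVER     : [-45, 1, -45]
DIV      : [-45, 0]
SWAP     : [0, -45]
OVER     : [0, -45, 0]
SUB      : [0, -45]
SUB      : [45]
POP      : []
PUSH 4   : [4]
PUSH 5   : [4, 5]
LT       : [1]
NEG      : [-1]
PUSH -3  : [-1, -3]
LT       : [0]
PUSH 11  : [0, 11]
POP      : [0]
PUSH 9   : [0, 9]
OVER     : [0, 9, 0]
DUP      : [0, 9, 0, 0]
ROT      : [0, 0, 0, 9]
SUB      : [0, 0, -9]
SWAP     : [0, -9, 0]
SWAP     : [0, 0, -9]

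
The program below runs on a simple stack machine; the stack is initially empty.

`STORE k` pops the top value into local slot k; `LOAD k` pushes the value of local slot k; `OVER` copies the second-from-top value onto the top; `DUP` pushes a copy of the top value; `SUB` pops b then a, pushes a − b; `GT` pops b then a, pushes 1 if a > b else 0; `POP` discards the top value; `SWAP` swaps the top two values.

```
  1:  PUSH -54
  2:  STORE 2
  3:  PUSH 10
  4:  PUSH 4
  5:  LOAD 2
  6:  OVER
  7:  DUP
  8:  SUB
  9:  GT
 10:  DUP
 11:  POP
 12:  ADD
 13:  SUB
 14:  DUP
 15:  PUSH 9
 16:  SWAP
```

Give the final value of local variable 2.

-54

PUSH -54 : [-54]
STORE 2  : []
PUSH 10  : [10]
PUSH 4   : [10, 4]
LOAD 2   : [10, 4, -54]
OVER     : [10, 4, -54, 4]
DUP      : [10, 4, -54, 4, 4]
SUB      : [10, 4, -54, 0]
GT       : [10, 4, 0]
DUP      : [10, 4, 0, 0]
POP      : [10, 4, 0]
ADD      : [10, 4]
SUB      : [6]
DUP      : [6, 6]
PUSH 9   : [6, 6, 9]
SWAP     : [6, 9, 6]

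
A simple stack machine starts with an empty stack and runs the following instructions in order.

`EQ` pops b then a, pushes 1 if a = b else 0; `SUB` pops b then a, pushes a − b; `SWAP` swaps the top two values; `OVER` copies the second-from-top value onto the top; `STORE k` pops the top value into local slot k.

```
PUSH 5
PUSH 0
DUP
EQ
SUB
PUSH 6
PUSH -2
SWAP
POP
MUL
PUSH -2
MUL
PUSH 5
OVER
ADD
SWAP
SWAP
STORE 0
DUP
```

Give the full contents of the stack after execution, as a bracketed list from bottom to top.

[16, 16]

PUSH 5  -> [5]
PUSH 0  -> [5, 0]
DUP     -> [5, 0, 0]
EQ      -> [5, 1]
SUB     -> [4]
PUSH 6  -> [4, 6]
PUSH -2 -> [4, 6, -2]
SWAP    -> [4, -2, 6]
POP     -> [4, -2]
MUL     -> [-8]
PUSH -2 -> [-8, -2]
MUL     -> [16]
PUSH 5  -> [16, 5]
OVER    -> [16, 5, 16]
ADD     -> [16, 21]
SWAP    -> [21, 16]
SWAP    -> [16, 21]
STORE 0 -> [16]
DUP     -> [16, 16]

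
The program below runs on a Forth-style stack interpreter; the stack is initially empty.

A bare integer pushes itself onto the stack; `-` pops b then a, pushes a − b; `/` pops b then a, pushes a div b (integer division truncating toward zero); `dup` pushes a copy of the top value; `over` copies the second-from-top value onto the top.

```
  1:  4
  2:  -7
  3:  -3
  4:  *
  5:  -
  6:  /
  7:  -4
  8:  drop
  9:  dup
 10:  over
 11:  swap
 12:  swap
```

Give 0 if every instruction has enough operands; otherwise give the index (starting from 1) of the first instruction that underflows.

6

4  : [4]
-7 : [4, -7]
-3 : [4, -7, -3]
*  : [4, 21]
-  : [-17]
/  — needs 2 operands, stack has 1 → underflow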